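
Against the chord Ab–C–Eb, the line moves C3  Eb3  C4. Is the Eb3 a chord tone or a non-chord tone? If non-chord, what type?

Ab major triad contains Ab, C, Eb; Eb is the fifth, so it is a chord tone.

Chord tone (the fifth of Ab major triad).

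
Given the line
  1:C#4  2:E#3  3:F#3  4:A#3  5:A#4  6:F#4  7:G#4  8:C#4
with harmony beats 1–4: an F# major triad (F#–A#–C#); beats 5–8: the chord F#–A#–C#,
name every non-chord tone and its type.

The harmony at that moment is F# major triad (F#, A#, C#); E#3 is not a chord tone.
It is approached by leap down from C#4 and left by step up to F#3.
Leap in, step out — an appoggiatura.
The harmony at that moment is F# major triad (F#, A#, C#); G#4 is not a chord tone.
It is approached by step up from F#4 and left by leap down to C#4.
Step in, leap out — an escape tone.

E#3 (beat 2) — appoggiatura; G#4 (beat 7) — escape tone.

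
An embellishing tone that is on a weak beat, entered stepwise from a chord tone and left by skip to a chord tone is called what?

Approach: by step. Departure: by leap. Metric position: weak.
Step in, leap out, from a weak position — an escape tone (échappée). (It is the mirror image of the appoggiatura, which leaps in and steps out on a strong beat.)

Escape tone.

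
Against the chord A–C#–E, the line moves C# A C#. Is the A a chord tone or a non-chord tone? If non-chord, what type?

A major triad contains A, C#, E; A is the root, so it is a chord tone.

Chord tone (the root of A major triad).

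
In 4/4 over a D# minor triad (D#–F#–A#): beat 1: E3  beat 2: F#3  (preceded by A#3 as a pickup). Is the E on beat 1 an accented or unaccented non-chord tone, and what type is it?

The harmony at that moment is D# minor triad (D#, F#, A#); E3 is not a chord tone.
It is approached by leap down from A#3 and left by step up to F#3.
Leap in, step out — an appoggiatura.
It falls on the downbeat, so it is accented.

Accented appoggiatura.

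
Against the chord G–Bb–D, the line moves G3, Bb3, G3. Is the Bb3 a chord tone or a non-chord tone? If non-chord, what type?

Chord tone (the third of G minor triad).

G minor triad contains G, Bb, D; Bb is the third, so it is a chord tone.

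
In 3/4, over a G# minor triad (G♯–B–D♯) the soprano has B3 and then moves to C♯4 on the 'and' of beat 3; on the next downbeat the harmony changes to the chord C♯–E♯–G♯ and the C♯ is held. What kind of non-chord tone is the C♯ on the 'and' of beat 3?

Anticipation.

The harmony at that moment is G♯ minor triad (G♯, B, D♯); C♯4 is not a chord tone.
It is approached by step up from B3 and then sustained as the same pitch into the next harmony.
Arriving early and becoming a chord tone when the harmony changes — an anticipation.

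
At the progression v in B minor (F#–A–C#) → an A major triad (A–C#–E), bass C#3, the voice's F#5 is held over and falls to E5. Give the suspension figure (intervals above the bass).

At the second chord the bass is C#3. The suspended F#5 lies a fourth above the bass; after resolving down by step to E5, the interval above the bass becomes a third.
Suspension figures are named by those two intervals: 4–3.

4–3 suspension.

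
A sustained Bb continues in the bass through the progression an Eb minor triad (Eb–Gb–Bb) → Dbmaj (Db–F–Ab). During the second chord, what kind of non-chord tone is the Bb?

The harmony at that moment is Db major triad (Db, F, Ab); Bb is not a chord tone.
It is held over (the same pitch as the preceding Bb) and then sustained as the same pitch into the next harmony.
Sustained through a change of harmony — a pedal tone.

Pedal tone (pedal point).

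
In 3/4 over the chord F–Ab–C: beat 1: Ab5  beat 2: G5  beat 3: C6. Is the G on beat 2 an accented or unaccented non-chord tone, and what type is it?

Unaccented escape tone.

The harmony at that moment is F minor triad (F, Ab, C); G5 is not a chord tone.
It is approached by step down from Ab5 and left by leap up to C6.
Step in, leap out — an escape tone.
It falls on a weak beat, so it is unaccented.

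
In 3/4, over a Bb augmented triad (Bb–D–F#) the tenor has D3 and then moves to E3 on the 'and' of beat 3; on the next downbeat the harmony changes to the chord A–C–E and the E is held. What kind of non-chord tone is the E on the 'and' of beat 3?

Anticipation.

The harmony at that moment is Bb augmented triad (Bb, D, F#); E3 is not a chord tone.
It is approached by step up from D3 and then sustained as the same pitch into the next harmony.
Arriving early and becoming a chord tone when the harmony changes — an anticipation.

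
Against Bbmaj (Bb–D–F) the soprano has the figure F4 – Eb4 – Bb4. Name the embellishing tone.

The harmony at that moment is Bb major triad (Bb, D, F); Eb4 is not a chord tone.
It is approached by step down from F4 and left by leap up to Bb4.
Step in, leap out — an escape tone.

Eb4 is an escape tone.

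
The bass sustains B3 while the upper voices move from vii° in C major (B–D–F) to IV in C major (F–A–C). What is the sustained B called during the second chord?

Pedal tone (pedal point).

The harmony at that moment is F major triad (F, A, C); B3 is not a chord tone.
It is held over (the same pitch as the preceding B3) and then sustained as the same pitch into the next harmony.
Sustained through a change of harmony — a pedal tone.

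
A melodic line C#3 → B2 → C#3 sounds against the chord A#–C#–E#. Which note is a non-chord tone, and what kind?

B2 is a neighbor tone.

The harmony at that moment is A# minor triad (A#, C#, E#); B2 is not a chord tone.
It is approached by step down from C#3 and left by step up to C#3.
Step away and step back to the same note — a neighbor tone (lower neighbor).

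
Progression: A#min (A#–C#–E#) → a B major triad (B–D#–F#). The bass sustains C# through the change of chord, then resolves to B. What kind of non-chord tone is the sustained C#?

The harmony at that moment is B major triad (B, D#, F#); C# is not a chord tone.
It is held over (the same pitch as the preceding C#) and left by step down to B.
Held over from the previous chord and resolving down by step — a suspension.

C# is a suspension.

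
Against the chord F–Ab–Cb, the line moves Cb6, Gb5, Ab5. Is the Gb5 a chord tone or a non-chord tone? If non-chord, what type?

Non-chord tone — an appoggiatura.

The harmony at that moment is F diminished triad (F, Ab, Cb); Gb5 is not a chord tone.
It is approached by leap down from Cb6 and left by step up to Ab5.
Leap in, step out — an appoggiatura.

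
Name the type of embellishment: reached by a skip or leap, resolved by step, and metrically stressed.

Approach: by leap. Departure: by step. Metric position: strong.
Leap in, step out, in a metrically strong position — an appoggiatura. (It is the mirror image of the escape tone, which steps in and leaps out from a weak position.)

Appoggiatura.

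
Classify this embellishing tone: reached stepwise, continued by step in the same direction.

Passing tone.

Approach: by step. Departure: by step, continuing in the same direction.
Stepwise on both sides with no change of direction means the note fills in the space between two different chord tones — a passing tone. (Had it turned back to its starting note it would be a neighbor tone instead.)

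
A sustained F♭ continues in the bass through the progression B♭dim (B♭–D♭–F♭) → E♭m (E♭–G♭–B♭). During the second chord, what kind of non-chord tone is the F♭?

The harmony at that moment is E♭ minor triad (E♭, G♭, B♭); F♭ is not a chord tone.
It is held over (the same pitch as the preceding F♭) and then sustained as the same pitch into the next harmony.
Sustained through a change of harmony — a pedal tone.

Pedal tone (pedal point).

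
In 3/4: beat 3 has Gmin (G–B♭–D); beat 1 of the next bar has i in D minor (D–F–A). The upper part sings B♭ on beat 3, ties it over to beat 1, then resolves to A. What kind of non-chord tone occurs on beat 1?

Suspension.

The harmony at that moment is D minor triad (D, F, A); B♭ is not a chord tone.
It is held over (the same pitch as the preceding B♭) and left by step down to A.
Held over from the previous chord and resolving down by step — a suspension.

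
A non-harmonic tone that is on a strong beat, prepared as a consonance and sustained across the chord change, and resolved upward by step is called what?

Retardation.

Approach: by preparation — the pitch is first a chord tone, then held (tied or repeated) while the harmony changes under it. Departure: up by step. Metric position: strong.
A prepared dissonance that resolves upward by step — a retardation. (The same figure resolving downward would be a suspension.)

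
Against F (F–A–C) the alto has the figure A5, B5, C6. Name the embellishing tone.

B5 is a passing tone.

The harmony at that moment is F major triad (F, A, C); B5 is not a chord tone.
It is approached by step up from A5 and left by step up to C6.
Step in, step out in the same direction — a passing tone.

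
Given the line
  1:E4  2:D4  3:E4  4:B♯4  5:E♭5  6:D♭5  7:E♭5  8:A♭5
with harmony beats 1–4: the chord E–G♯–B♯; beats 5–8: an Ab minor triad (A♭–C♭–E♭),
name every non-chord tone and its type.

The harmony at that moment is E augmented triad (E, G♯, B♯); D4 is not a chord tone.
It is approached by step down from E4 and left by step up to E4.
Step away and step back to the same note — a neighbor tone (lower neighbor).
The harmony at that moment is A♭ minor triad (A♭, C♭, E♭); D♭5 is not a chord tone.
It is approached by step down from E♭5 and left by step up to E♭5.
Step away and step back to the same note — a neighbor tone (lower neighbor).

D4 (beat 2) — neighbor tone; D♭5 (beat 6) — neighbor tone.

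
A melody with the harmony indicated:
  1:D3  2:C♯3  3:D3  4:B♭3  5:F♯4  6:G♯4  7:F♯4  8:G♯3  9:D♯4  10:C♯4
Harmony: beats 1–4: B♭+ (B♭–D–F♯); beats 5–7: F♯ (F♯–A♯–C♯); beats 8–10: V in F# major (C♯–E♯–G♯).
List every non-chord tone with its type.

The harmony at that moment is B♭ augmented triad (B♭, D, F♯); C♯3 is not a chord tone.
It is approached by step down from D3 and left by step up to D3.
Step away and step back to the same note — a neighbor tone (lower neighbor).
The harmony at that moment is F♯ major triad (F♯, A♯, C♯); G♯4 is not a chord tone.
It is approached by step up from F♯4 and left by step down to F♯4.
Step away and step back to the same note — a neighbor tone (upper neighbor).
The harmony at that moment is C♯ major triad (C♯, E♯, G♯); D♯4 is not a chord tone.
It is approached by leap up from G♯3 and left by step down to C♯4.
Leap in, step out — an appoggiatura.

C♯3 (beat 2) — neighbor tone; G♯4 (beat 6) — neighbor tone; D♯4 (beat 9) — appoggiatura.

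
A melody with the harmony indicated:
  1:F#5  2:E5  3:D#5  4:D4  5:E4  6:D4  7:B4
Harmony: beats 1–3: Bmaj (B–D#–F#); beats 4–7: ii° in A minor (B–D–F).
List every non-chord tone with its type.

The harmony at that moment is B major triad (B, D#, F#); E5 is not a chord tone.
It is approached by step down from F#5 and left by step down to D#5.
Step in, step out in the same direction — a passing tone.
The harmony at that moment is B diminished triad (B, D, F); E4 is not a chord tone.
It is approached by step up from D4 and left by step down to D4.
Step away and step back to the same note — a neighbor tone (upper neighbor).

E5 (beat 2) — passing tone; E4 (beat 5) — neighbor tone.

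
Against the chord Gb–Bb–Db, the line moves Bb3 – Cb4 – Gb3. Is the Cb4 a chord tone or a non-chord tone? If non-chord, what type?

Non-chord tone — an escape tone.

The harmony at that moment is Gb major triad (Gb, Bb, Db); Cb4 is not a chord tone.
It is approached by step up from Bb3 and left by leap down to Gb3.
Step in, leap out — an escape tone.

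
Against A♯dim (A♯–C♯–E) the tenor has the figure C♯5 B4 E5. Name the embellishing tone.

B4 is an escape tone.

The harmony at that moment is A♯ diminished triad (A♯, C♯, E); B4 is not a chord tone.
It is approached by step down from C♯5 and left by leap up to E5.
Step in, leap out — an escape tone.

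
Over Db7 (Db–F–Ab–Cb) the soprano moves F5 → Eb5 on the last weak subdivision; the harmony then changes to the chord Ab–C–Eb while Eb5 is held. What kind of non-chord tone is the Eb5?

The harmony at that moment is Db dominant seventh chord (Db, F, Ab, Cb); Eb5 is not a chord tone.
It is approached by step down from F5 and then sustained as the same pitch into the next harmony.
Arriving early and becoming a chord tone when the harmony changes — an anticipation.

Eb5 is an anticipation.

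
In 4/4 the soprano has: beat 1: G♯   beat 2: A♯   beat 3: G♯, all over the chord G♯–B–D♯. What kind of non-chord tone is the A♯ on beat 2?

Upper neighbor tone.

The harmony at that moment is G♯ minor triad (G♯, B, D♯); A♯ is not a chord tone.
It is approached by step up from G♯ and left by step down to G♯.
Step away and step back to the same note — a neighbor tone (upper neighbor).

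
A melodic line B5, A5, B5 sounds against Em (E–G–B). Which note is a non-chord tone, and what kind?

The harmony at that moment is E minor triad (E, G, B); A5 is not a chord tone.
It is approached by step down from B5 and left by step up to B5.
Step away and step back to the same note — a neighbor tone (lower neighbor).

A5 is a neighbor tone.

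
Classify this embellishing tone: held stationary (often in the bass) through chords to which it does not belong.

Pedal tone.

Approach: none. Departure: none — a single pitch is sustained while the chords change around it, passing through harmonies that do not contain it.
No melodic motion at all; the dissonance is created entirely by the moving harmonies against the stationary note — a pedal tone (pedal point).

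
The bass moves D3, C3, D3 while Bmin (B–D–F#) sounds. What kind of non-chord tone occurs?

The harmony at that moment is B minor triad (B, D, F#); C3 is not a chord tone.
It is approached by step down from D3 and left by step up to D3.
Step away and step back to the same note — a neighbor tone (lower neighbor).

C3 is a neighbor tone.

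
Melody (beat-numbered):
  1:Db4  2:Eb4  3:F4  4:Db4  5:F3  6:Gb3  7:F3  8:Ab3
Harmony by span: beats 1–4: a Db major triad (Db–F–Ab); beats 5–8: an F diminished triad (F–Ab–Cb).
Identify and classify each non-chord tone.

The harmony at that moment is Db major triad (Db, F, Ab); Eb4 is not a chord tone.
It is approached by step up from Db4 and left by step up to F4.
Step in, step out in the same direction — a passing tone.
The harmony at that moment is F diminished triad (F, Ab, Cb); Gb3 is not a chord tone.
It is approached by step up from F3 and left by step down to F3.
Step away and step back to the same note — a neighbor tone (upper neighbor).

Eb4 (beat 2) — passing tone; Gb3 (beat 6) — neighbor tone.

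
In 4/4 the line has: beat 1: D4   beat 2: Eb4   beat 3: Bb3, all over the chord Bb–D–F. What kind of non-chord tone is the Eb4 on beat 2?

The harmony at that moment is Bb major triad (Bb, D, F); Eb4 is not a chord tone.
It is approached by step up from D4 and left by leap down to Bb3.
Step in, leap out, on a weak beat — an escape tone.

Escape tone.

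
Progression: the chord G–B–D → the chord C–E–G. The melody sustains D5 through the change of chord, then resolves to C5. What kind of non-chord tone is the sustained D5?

D5 is a suspension.

The harmony at that moment is C major triad (C, E, G); D5 is not a chord tone.
It is held over (the same pitch as the preceding D5) and left by step down to C5.
Held over from the previous chord and resolving down by step — a suspension.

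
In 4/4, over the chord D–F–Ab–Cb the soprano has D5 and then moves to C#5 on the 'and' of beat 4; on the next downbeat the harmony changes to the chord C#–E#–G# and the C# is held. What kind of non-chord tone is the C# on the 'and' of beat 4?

Anticipation.

The harmony at that moment is D diminished seventh chord (D, F, Ab, Cb); C#5 is not a chord tone.
It is approached by step down from D5 and then sustained as the same pitch into the next harmony.
Arriving early and becoming a chord tone when the harmony changes — an anticipation.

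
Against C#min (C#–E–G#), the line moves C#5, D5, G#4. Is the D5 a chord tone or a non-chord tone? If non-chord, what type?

The harmony at that moment is C# minor triad (C#, E, G#); D5 is not a chord tone.
It is approached by step up from C#5 and left by leap down to G#4.
Step in, leap out — an escape tone.

Non-chord tone — an escape tone.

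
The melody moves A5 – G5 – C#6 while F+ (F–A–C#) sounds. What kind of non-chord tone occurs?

The harmony at that moment is F augmented triad (F, A, C#); G5 is not a chord tone.
It is approached by step down from A5 and left by leap up to C#6.
Step in, leap out — an escape tone.

G5 is an escape tone.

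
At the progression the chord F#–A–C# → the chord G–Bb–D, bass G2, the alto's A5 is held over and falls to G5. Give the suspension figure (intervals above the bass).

At the second chord the bass is G2. The suspended A5 lies a ninth above the bass; after resolving down by step to G5, the interval above the bass becomes an octave.
Suspension figures are named by those two intervals: 9–8.

9–8 suspension.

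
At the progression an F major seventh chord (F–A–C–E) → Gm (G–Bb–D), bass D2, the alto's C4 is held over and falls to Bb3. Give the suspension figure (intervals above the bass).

7–6 suspension.

At the second chord the bass is D2. The suspended C4 lies a seventh above the bass; after resolving down by step to Bb3, the interval above the bass becomes a sixth.
Suspension figures are named by those two intervals: 7–6.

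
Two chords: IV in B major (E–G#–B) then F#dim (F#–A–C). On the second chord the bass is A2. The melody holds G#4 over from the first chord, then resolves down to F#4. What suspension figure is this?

7–6 suspension.

At the second chord the bass is A2. The suspended G#4 lies a seventh above the bass; after resolving down by step to F#4, the interval above the bass becomes a sixth.
Suspension figures are named by those two intervals: 7–6.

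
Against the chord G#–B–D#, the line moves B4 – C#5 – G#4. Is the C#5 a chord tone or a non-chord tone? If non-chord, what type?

Non-chord tone — an escape tone.

The harmony at that moment is G# minor triad (G#, B, D#); C#5 is not a chord tone.
It is approached by step up from B4 and left by leap down to G#4.
Step in, leap out — an escape tone.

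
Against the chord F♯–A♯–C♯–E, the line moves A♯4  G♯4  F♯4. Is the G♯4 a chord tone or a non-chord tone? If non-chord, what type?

The harmony at that moment is F♯ dominant seventh chord (F♯, A♯, C♯, E); G♯4 is not a chord tone.
It is approached by step down from A♯4 and left by step down to F♯4.
Step in, step out in the same direction — a passing tone.

Non-chord tone — a passing tone.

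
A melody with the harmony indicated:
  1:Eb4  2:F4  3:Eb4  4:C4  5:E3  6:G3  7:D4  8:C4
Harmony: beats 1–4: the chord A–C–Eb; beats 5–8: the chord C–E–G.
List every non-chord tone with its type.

The harmony at that moment is A diminished triad (A, C, Eb); F4 is not a chord tone.
It is approached by step up from Eb4 and left by step down to Eb4.
Step away and step back to the same note — a neighbor tone (upper neighbor).
The harmony at that moment is C major triad (C, E, G); D4 is not a chord tone.
It is approached by leap up from G3 and left by step down to C4.
Leap in, step out — an appoggiatura.

F4 (beat 2) — neighbor tone; D4 (beat 7) — appoggiatura.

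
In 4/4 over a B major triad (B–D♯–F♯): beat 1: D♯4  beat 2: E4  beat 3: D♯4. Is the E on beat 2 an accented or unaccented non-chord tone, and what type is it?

The harmony at that moment is B major triad (B, D♯, F♯); E4 is not a chord tone.
It is approached by step up from D♯4 and left by step down to D♯4.
Step away and step back to the same note — a neighbor tone (upper neighbor).
It falls on a weak beat, so it is unaccented.

Unaccented neighbor tone.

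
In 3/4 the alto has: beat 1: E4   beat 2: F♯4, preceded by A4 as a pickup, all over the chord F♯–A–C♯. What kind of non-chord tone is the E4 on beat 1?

The harmony at that moment is F♯ minor triad (F♯, A, C♯); E4 is not a chord tone.
It is approached by leap down from A4 and left by step up to F♯4.
Leap in, step out, metrically accented — an appoggiatura.

Appoggiatura.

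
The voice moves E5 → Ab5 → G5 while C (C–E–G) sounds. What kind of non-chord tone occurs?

The harmony at that moment is C major triad (C, E, G); Ab5 is not a chord tone.
It is approached by leap up from E5 and left by step down to G5.
Leap in, step out — an appoggiatura.

Ab5 is an appoggiatura.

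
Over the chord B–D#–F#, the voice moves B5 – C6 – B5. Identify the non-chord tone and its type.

The harmony at that moment is B major triad (B, D#, F#); C6 is not a chord tone.
It is approached by step up from B5 and left by step down to B5.
Step away and step back to the same note — a neighbor tone (upper neighbor).

C6 is a neighbor tone.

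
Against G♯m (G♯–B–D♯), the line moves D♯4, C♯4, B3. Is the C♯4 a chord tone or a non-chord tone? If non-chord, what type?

The harmony at that moment is G♯ minor triad (G♯, B, D♯); C♯4 is not a chord tone.
It is approached by step down from D♯4 and left by step down to B3.
Step in, step out in the same direction — a passing tone.

Non-chord tone — a passing tone.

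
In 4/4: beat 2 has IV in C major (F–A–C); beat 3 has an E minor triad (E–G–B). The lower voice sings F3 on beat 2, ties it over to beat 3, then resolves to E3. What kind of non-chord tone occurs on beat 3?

Suspension.

The harmony at that moment is E minor triad (E, G, B); F3 is not a chord tone.
It is held over (the same pitch as the preceding F3) and left by step down to E3.
Held over from the previous chord and resolving down by step — a suspension.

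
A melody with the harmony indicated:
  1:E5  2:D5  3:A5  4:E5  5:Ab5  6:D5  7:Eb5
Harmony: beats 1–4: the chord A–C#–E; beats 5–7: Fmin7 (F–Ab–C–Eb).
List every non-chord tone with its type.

The harmony at that moment is A major triad (A, C#, E); D5 is not a chord tone.
It is approached by step down from E5 and left by leap up to A5.
Step in, leap out — an escape tone.
The harmony at that moment is F minor seventh chord (F, Ab, C, Eb); D5 is not a chord tone.
It is approached by leap down from Ab5 and left by step up to Eb5.
Leap in, step out — an appoggiatura.

D5 (beat 2) — escape tone; D5 (beat 6) — appoggiatura.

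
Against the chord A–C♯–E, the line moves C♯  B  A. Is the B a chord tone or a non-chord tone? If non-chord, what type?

The harmony at that moment is A major triad (A, C♯, E); B is not a chord tone.
It is approached by step down from C♯ and left by step down to A.
Step in, step out in the same direction — a passing tone.

Non-chord tone — a passing tone.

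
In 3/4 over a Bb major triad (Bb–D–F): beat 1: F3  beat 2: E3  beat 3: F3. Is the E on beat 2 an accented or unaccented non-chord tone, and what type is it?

Unaccented neighbor tone.

The harmony at that moment is Bb major triad (Bb, D, F); E3 is not a chord tone.
It is approached by step down from F3 and left by step up to F3.
Step away and step back to the same note — a neighbor tone (lower neighbor).
It falls on a weak beat, so it is unaccented.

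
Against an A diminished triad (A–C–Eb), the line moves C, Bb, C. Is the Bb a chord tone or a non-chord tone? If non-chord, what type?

The harmony at that moment is A diminished triad (A, C, Eb); Bb is not a chord tone.
It is approached by step down from C and left by step up to C.
Step away and step back to the same note — a neighbor tone (lower neighbor).

Non-chord tone — a neighbor tone.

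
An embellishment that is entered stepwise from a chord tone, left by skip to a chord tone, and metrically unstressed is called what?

Escape tone.

Approach: by step. Departure: by leap. Metric position: weak.
Step in, leap out, from a weak position — an escape tone (échappée). (It is the mirror image of the appoggiatura, which leaps in and steps out on a strong beat.)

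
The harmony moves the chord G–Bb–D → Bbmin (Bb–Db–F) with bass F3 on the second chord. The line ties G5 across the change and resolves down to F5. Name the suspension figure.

9–8 suspension.

At the second chord the bass is F3. The suspended G5 lies a ninth above the bass; after resolving down by step to F5, the interval above the bass becomes an octave.
Suspension figures are named by those two intervals: 9–8.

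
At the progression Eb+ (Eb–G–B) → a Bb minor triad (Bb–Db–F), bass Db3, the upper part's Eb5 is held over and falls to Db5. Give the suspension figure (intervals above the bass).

9–8 suspension.

At the second chord the bass is Db3. The suspended Eb5 lies a ninth above the bass; after resolving down by step to Db5, the interval above the bass becomes an octave.
Suspension figures are named by those two intervals: 9–8.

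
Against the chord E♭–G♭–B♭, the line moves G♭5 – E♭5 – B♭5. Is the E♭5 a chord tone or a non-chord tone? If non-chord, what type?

Chord tone (the root of Eb minor triad).

Eb minor triad contains E♭, G♭, B♭; E♭ is the root, so it is a chord tone.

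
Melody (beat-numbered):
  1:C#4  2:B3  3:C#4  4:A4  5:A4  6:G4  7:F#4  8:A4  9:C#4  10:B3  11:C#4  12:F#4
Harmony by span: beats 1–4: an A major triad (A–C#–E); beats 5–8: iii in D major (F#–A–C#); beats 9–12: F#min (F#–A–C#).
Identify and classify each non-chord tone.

B3 (beat 2) — neighbor tone; G4 (beat 6) — passing tone; B3 (beat 10) — neighbor tone.

The harmony at that moment is A major triad (A, C#, E); B3 is not a chord tone.
It is approached by step down from C#4 and left by step up to C#4.
Step away and step back to the same note — a neighbor tone (lower neighbor).
The harmony at that moment is F# minor triad (F#, A, C#); G4 is not a chord tone.
It is approached by step down from A4 and left by step down to F#4.
Step in, step out in the same direction — a passing tone.
The harmony at that moment is F# minor triad (F#, A, C#); B3 is not a chord tone.
It is approached by step down from C#4 and left by step up to C#4.
Step away and step back to the same note — a neighbor tone (lower neighbor).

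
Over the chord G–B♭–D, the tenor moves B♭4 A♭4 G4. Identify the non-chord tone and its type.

The harmony at that moment is G minor triad (G, B♭, D); A♭4 is not a chord tone.
It is approached by step down from B♭4 and left by step down to G4.
Step in, step out in the same direction — a passing tone.

A♭4 is a passing tone.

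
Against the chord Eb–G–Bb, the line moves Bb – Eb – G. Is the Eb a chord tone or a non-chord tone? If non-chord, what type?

Chord tone (the root of Eb major triad).

Eb major triad contains Eb, G, Bb; Eb is the root, so it is a chord tone.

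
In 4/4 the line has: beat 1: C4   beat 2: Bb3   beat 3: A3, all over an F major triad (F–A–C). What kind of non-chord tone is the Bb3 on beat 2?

Passing tone.

The harmony at that moment is F major triad (F, A, C); Bb3 is not a chord tone.
It is approached by step down from C4 and left by step down to A3.
Step in, step out in the same direction — a passing tone.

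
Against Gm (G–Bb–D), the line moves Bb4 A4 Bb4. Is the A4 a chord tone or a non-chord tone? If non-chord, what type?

Non-chord tone — a neighbor tone.

The harmony at that moment is G minor triad (G, Bb, D); A4 is not a chord tone.
It is approached by step down from Bb4 and left by step up to Bb4.
Step away and step back to the same note — a neighbor tone (lower neighbor).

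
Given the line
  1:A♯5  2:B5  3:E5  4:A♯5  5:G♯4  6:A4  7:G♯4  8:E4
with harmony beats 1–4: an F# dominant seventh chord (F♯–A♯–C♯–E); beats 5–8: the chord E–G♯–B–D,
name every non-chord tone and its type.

The harmony at that moment is F♯ dominant seventh chord (F♯, A♯, C♯, E); B5 is not a chord tone.
It is approached by step up from A♯5 and left by leap down to E5.
Step in, leap out — an escape tone.
The harmony at that moment is E dominant seventh chord (E, G♯, B, D); A4 is not a chord tone.
It is approached by step up from G♯4 and left by step down to G♯4.
Step away and step back to the same note — a neighbor tone (upper neighbor).

B5 (beat 2) — escape tone; A4 (beat 6) — neighbor tone.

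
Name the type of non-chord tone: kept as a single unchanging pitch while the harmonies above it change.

Pedal tone.

Approach: none. Departure: none — a single pitch is sustained while the chords change around it, passing through harmonies that do not contain it.
No melodic motion at all; the dissonance is created entirely by the moving harmonies against the stationary note — a pedal tone (pedal point).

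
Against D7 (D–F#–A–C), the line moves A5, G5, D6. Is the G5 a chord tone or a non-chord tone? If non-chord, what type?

Non-chord tone — an escape tone.

The harmony at that moment is D dominant seventh chord (D, F#, A, C); G5 is not a chord tone.
It is approached by step down from A5 and left by leap up to D6.
Step in, leap out — an escape tone.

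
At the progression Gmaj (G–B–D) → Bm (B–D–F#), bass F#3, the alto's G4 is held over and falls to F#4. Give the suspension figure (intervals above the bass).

9–8 suspension.

At the second chord the bass is F#3. The suspended G4 lies a ninth above the bass; after resolving down by step to F#4, the interval above the bass becomes an octave.
Suspension figures are named by those two intervals: 9–8.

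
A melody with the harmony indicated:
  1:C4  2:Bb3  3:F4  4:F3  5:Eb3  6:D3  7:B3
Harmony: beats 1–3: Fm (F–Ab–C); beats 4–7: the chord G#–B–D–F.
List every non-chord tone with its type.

Bb3 (beat 2) — escape tone; Eb3 (beat 5) — passing tone.

The harmony at that moment is F minor triad (F, Ab, C); Bb3 is not a chord tone.
It is approached by step down from C4 and left by leap up to F4.
Step in, leap out — an escape tone.
The harmony at that moment is G# diminished seventh chord (G#, B, D, F); Eb3 is not a chord tone.
It is approached by step down from F3 and left by step down to D3.
Step in, step out in the same direction — a passing tone.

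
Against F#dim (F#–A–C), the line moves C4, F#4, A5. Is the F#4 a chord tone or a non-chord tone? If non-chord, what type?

F# diminished triad contains F#, A, C; F# is the root, so it is a chord tone.

Chord tone (the root of F# diminished triad).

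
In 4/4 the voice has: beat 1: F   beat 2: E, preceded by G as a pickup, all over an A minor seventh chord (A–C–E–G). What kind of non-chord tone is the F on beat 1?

Passing tone.

The harmony at that moment is A minor seventh chord (A, C, E, G); F is not a chord tone.
It is approached by step down from G and left by step down to E.
Step in, step out in the same direction — a passing tone.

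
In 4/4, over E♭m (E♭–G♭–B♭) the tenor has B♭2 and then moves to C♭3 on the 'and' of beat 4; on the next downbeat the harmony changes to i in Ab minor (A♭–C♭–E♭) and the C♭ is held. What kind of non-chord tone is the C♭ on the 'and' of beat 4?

Anticipation.

The harmony at that moment is E♭ minor triad (E♭, G♭, B♭); C♭3 is not a chord tone.
It is approached by step up from B♭2 and then sustained as the same pitch into the next harmony.
Arriving early and becoming a chord tone when the harmony changes — an anticipation.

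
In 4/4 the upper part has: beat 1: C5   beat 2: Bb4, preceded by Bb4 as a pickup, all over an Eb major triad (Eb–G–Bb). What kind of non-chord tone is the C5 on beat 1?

The harmony at that moment is Eb major triad (Eb, G, Bb); C5 is not a chord tone.
It is approached by step up from Bb4 and left by step down to Bb4.
Step away and step back to the same note — a neighbor tone (upper neighbor).

Upper neighbor tone.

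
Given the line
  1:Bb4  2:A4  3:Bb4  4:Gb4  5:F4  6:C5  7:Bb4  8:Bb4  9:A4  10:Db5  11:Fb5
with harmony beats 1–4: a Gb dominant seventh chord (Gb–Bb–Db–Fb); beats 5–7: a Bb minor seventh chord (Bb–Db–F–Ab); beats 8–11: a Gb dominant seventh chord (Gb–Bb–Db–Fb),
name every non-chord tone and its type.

The harmony at that moment is Gb dominant seventh chord (Gb, Bb, Db, Fb); A4 is not a chord tone.
It is approached by step down from Bb4 and left by step up to Bb4.
Step away and step back to the same note — a neighbor tone (lower neighbor).
The harmony at that moment is Bb minor seventh chord (Bb, Db, F, Ab); C5 is not a chord tone.
It is approached by leap up from F4 and left by step down to Bb4.
Leap in, step out — an appoggiatura.
The harmony at that moment is Gb dominant seventh chord (Gb, Bb, Db, Fb); A4 is not a chord tone.
It is approached by step down from Bb4 and left by leap up to Db5.
Step in, leap out — an escape tone.

A4 (beat 2) — neighbor tone; C5 (beat 6) — appoggiatura; A4 (beat 9) — escape tone.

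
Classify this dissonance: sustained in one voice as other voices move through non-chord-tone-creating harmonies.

Pedal tone.

Approach: none. Departure: none — a single pitch is sustained while the chords change around it, passing through harmonies that do not contain it.
No melodic motion at all; the dissonance is created entirely by the moving harmonies against the stationary note — a pedal tone (pedal point).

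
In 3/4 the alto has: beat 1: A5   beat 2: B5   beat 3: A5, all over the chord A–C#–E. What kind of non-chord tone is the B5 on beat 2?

Upper neighbor tone.

The harmony at that moment is A major triad (A, C#, E); B5 is not a chord tone.
It is approached by step up from A5 and left by step down to A5.
Step away and step back to the same note — a neighbor tone (upper neighbor).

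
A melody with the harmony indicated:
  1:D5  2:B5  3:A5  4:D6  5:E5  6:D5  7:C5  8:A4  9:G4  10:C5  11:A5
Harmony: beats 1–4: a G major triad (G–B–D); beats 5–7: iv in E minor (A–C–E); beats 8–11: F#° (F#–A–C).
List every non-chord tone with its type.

The harmony at that moment is G major triad (G, B, D); A5 is not a chord tone.
It is approached by step down from B5 and left by leap up to D6.
Step in, leap out — an escape tone.
The harmony at that moment is A minor triad (A, C, E); D5 is not a chord tone.
It is approached by step down from E5 and left by step down to C5.
Step in, step out in the same direction — a passing tone.
The harmony at that moment is F# diminished triad (F#, A, C); G4 is not a chord tone.
It is approached by step down from A4 and left by leap up to C5.
Step in, leap out — an escape tone.

A5 (beat 3) — escape tone; D5 (beat 6) — passing tone; G4 (beat 9) — escape tone.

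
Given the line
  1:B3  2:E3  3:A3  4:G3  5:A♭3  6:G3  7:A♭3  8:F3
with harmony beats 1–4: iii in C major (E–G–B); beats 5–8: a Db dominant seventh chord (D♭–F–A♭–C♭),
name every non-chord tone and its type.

The harmony at that moment is E minor triad (E, G, B); A3 is not a chord tone.
It is approached by leap up from E3 and left by step down to G3.
Leap in, step out — an appoggiatura.
The harmony at that moment is D♭ dominant seventh chord (D♭, F, A♭, C♭); G3 is not a chord tone.
It is approached by step down from A♭3 and left by step up to A♭3.
Step away and step back to the same note — a neighbor tone (lower neighbor).

A3 (beat 3) — appoggiatura; G3 (beat 6) — neighbor tone.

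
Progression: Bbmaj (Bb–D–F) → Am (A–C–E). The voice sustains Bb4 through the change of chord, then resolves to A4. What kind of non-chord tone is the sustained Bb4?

Bb4 is a suspension.

The harmony at that moment is A minor triad (A, C, E); Bb4 is not a chord tone.
It is held over (the same pitch as the preceding Bb4) and left by step down to A4.
Held over from the previous chord and resolving down by step — a suspension.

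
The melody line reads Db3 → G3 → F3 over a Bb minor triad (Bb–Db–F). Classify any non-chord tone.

The harmony at that moment is Bb minor triad (Bb, Db, F); G3 is not a chord tone.
It is approached by leap up from Db3 and left by step down to F3.
Leap in, step out — an appoggiatura.

G3 is an appoggiatura.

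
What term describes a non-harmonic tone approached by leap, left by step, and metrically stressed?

Appoggiatura.

Approach: by leap. Departure: by step. Metric position: strong.
Leap in, step out, in a metrically strong position — an appoggiatura. (It is the mirror image of the escape tone, which steps in and leaps out from a weak position.)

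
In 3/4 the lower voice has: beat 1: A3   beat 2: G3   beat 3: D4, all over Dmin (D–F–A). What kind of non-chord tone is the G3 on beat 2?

Escape tone.

The harmony at that moment is D minor triad (D, F, A); G3 is not a chord tone.
It is approached by step down from A3 and left by leap up to D4.
Step in, leap out, on a weak beat — an escape tone.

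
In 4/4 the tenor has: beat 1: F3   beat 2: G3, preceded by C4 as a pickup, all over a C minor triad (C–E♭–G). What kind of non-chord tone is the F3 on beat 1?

Appoggiatura.

The harmony at that moment is C minor triad (C, E♭, G); F3 is not a chord tone.
It is approached by leap down from C4 and left by step up to G3.
Leap in, step out, metrically accented — an appoggiatura.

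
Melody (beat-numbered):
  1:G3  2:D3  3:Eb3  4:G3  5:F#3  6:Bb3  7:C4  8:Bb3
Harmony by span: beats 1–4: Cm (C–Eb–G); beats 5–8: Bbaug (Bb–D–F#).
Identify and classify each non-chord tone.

D3 (beat 2) — appoggiatura; C4 (beat 7) — neighbor tone.

The harmony at that moment is C minor triad (C, Eb, G); D3 is not a chord tone.
It is approached by leap down from G3 and left by step up to Eb3.
Leap in, step out — an appoggiatura.
The harmony at that moment is Bb augmented triad (Bb, D, F#); C4 is not a chord tone.
It is approached by step up from Bb3 and left by step down to Bb3.
Step away and step back to the same note — a neighbor tone (upper neighbor).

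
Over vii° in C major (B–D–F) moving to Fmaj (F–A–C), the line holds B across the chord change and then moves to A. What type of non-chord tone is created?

B is a suspension.

The harmony at that moment is F major triad (F, A, C); B is not a chord tone.
It is held over (the same pitch as the preceding B) and left by step down to A.
Held over from the previous chord and resolving down by step — a suspension.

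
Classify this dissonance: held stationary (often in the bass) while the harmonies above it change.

Approach: none. Departure: none — a single pitch is sustained while the chords change around it, passing through harmonies that do not contain it.
No melodic motion at all; the dissonance is created entirely by the moving harmonies against the stationary note — a pedal tone (pedal point).

Pedal tone.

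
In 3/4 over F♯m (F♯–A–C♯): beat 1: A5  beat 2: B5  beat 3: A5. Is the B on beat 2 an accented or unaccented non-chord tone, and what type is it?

The harmony at that moment is F♯ minor triad (F♯, A, C♯); B5 is not a chord tone.
It is approached by step up from A5 and left by step down to A5.
Step away and step back to the same note — a neighbor tone (upper neighbor).
It falls on a weak beat, so it is unaccented.

Unaccented neighbor tone.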